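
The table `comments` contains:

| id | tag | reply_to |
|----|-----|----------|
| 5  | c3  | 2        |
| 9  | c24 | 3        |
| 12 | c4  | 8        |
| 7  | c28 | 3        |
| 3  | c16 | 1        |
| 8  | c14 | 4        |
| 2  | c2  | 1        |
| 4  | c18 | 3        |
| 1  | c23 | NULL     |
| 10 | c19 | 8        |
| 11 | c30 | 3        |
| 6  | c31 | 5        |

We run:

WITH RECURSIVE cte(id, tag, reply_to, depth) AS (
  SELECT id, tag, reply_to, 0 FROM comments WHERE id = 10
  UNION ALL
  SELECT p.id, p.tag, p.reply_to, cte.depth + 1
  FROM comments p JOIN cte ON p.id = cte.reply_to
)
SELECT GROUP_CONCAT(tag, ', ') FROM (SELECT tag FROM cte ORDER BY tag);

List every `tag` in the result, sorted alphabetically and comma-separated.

Base: id=10 (c19), reply_to=8, depth 0.
Iteration 1: join on id=8 -> c14 (id 8, reply_to=4, depth 1).
Iteration 2: join on id=4 -> c18 (id 4, reply_to=3, depth 2).
Iteration 3: join on id=3 -> c16 (id 3, reply_to=1, depth 3).
Iteration 4: join on id=1 -> c23 (id 1, reply_to=NULL, depth 4).
Iteration 5: reply_to is NULL; no match; recursion stops.

c14, c16, c18, c19, c23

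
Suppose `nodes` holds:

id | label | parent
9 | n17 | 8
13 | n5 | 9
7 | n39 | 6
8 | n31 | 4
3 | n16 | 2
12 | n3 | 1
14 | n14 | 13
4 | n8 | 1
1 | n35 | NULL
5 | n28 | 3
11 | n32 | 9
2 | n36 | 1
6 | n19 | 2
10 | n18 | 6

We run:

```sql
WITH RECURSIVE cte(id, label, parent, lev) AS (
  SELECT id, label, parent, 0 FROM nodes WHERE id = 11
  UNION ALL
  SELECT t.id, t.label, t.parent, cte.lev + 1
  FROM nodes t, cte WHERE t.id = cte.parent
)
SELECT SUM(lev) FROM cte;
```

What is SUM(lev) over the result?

10

Base: id=11 (n32), parent=9, lev 0.
Iteration 1: join on id=9 -> n17 (id 9, parent=8, lev 1).
Iteration 2: join on id=8 -> n31 (id 8, parent=4, lev 2).
Iteration 3: join on id=4 -> n8 (id 4, parent=1, lev 3).
Iteration 4: join on id=1 -> n35 (id 1, parent=NULL, lev 4).
Iteration 5: parent is NULL; no match; recursion stops.
SUM(lev) = 0 + 1 + 2 + 3 + 4 = 10.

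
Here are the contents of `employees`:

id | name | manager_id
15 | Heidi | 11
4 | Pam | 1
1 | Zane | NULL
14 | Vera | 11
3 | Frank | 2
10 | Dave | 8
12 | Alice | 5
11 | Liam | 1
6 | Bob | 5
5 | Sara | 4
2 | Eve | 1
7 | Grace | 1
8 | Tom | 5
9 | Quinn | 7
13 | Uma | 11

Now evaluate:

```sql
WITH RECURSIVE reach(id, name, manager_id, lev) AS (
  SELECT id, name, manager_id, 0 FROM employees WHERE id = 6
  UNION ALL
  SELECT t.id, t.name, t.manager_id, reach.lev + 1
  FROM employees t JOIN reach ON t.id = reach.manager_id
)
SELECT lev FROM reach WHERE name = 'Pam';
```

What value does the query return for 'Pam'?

2

Base: id=6 (Bob), manager_id=5, lev 0.
Iteration 1: join on id=5 -> Sara (id 5, manager_id=4, lev 1).
Iteration 2: join on id=4 -> Pam (id 4, manager_id=1, lev 2).
Iteration 3: join on id=1 -> Zane (id 1, manager_id=NULL, lev 3).
Iteration 4: manager_id is NULL; no match; recursion stops.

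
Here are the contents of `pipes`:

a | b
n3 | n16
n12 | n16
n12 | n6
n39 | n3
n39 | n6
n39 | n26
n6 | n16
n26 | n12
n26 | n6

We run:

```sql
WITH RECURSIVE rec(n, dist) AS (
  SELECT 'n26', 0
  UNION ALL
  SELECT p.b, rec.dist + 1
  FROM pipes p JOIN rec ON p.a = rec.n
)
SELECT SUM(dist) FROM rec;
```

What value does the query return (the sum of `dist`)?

Base: (n26, dist=0).
Iteration 1: edges from {n26} -> (n12, dist=1), (n6, dist=1).
Iteration 2: edges from {n12,n6} -> (n16, dist=2) x2, (n6, dist=2). [UNION ALL keeps all 3 new rows, including repeats]
Iteration 3: edges from {n16,n6} -> (n16, dist=3).
Iteration 4: no outgoing edges from {n16}; recursion stops.
SUM(dist) = 0 + 1 + 1 + 2 + 2 + 2 + 3 = 11.

11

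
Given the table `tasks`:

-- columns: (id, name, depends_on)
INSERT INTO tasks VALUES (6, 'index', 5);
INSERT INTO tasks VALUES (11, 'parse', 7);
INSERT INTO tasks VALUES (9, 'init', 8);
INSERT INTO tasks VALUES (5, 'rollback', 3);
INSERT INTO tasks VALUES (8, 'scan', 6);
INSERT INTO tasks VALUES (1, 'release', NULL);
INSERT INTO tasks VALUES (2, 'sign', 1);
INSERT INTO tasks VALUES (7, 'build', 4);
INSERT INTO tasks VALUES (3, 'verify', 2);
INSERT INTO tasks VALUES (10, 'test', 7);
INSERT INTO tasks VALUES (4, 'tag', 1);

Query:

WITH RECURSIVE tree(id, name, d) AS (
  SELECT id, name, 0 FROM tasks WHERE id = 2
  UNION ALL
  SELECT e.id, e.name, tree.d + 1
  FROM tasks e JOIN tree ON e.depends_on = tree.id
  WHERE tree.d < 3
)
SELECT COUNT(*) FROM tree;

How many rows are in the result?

4

Base: id=2 (sign) at d 0.
Iteration 1: rows with depends_on in {2} -> verify (id 3, d 1).
Iteration 2: rows with depends_on in {3} -> rollback (id 5, d 2).
Iteration 3: rows with depends_on in {5} -> index (id 6, d 3).
Iteration 4: d < 3 fails for all current rows; recursion stops.
Total rows emitted: 4.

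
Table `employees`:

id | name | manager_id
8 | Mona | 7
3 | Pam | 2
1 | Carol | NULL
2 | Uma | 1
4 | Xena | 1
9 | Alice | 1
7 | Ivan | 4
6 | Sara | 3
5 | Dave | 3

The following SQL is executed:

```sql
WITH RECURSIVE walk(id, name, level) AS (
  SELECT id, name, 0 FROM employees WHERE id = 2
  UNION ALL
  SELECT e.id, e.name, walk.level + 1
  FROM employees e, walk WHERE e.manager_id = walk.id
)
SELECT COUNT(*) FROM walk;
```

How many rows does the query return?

Base: id=2 (Uma) at level 0.
Iteration 1: rows with manager_id in {2} -> Pam (id 3, level 1).
Iteration 2: rows with manager_id in {3} -> Dave (id 5, level 2), Sara (id 6, level 2).
Iteration 3: no rows with manager_id in {5,6}; recursion stops.
Total rows emitted: 4.

4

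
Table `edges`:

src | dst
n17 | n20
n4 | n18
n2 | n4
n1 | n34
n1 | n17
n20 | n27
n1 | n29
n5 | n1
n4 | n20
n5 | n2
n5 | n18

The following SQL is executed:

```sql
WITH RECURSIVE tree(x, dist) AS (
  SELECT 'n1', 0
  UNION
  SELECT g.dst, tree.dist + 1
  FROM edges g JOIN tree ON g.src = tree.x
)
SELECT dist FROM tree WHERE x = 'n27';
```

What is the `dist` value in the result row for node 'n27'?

3

Base: (n1, dist=0).
Iteration 1: edges from {n1} -> (n17, dist=1), (n29, dist=1), (n34, dist=1).
Iteration 2: edges from {n17,n29,n34} -> (n20, dist=2).
Iteration 3: edges from {n20} -> (n27, dist=3).
Iteration 4: no outgoing edges from {n27}; recursion stops.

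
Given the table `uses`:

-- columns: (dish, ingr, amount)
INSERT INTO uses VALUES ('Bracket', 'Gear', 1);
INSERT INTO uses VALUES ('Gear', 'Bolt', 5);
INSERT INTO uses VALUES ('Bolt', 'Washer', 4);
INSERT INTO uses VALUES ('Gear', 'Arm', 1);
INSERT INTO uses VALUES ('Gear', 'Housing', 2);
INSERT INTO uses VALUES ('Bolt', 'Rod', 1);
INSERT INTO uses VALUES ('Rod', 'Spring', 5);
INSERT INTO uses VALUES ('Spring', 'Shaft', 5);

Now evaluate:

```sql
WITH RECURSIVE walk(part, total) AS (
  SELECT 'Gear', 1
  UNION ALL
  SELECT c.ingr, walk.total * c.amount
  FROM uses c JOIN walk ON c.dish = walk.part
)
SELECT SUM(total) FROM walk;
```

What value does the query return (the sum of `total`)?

Base: (Gear, total=1).
Iteration 1: components of {Gear} -> Arm = 1*1 = 1, Bolt = 1*5 = 5, Housing = 1*2 = 2.
Iteration 2: components of {Arm,Bolt,Housing} -> Rod = 5*1 = 5, Washer = 5*4 = 20.
Iteration 3: components of {Rod,Washer} -> Spring = 5*5 = 25.
Iteration 4: components of {Spring} -> Shaft = 25*5 = 125.
Iteration 5: no further components; recursion stops.
SUM(total) = 1 + 5 + 1 + 2 + 20 + 5 + 25 + 125 = 184.

184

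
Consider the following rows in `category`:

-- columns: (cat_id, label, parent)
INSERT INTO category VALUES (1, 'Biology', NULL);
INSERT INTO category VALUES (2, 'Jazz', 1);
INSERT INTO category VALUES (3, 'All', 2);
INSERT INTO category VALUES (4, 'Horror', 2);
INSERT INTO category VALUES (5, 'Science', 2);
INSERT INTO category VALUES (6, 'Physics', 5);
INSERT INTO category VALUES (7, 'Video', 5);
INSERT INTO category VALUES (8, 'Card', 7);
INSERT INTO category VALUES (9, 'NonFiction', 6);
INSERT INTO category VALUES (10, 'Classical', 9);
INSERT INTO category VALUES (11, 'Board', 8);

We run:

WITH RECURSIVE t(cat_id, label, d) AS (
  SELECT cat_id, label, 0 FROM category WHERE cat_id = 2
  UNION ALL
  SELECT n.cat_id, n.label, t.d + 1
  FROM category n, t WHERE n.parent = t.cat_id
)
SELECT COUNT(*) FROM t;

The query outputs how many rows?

10

Base: cat_id=2 (Jazz) at d 0.
Iteration 1: rows with parent in {2} -> All (id 3, d 1), Horror (id 4, d 1), Science (id 5, d 1).
Iteration 2: rows with parent in {3,4,5} -> Physics (id 6, d 2), Video (id 7, d 2).
Iteration 3: rows with parent in {6,7} -> Card (id 8, d 3), NonFiction (id 9, d 3).
Iteration 4: rows with parent in {8,9} -> Classical (id 10, d 4), Board (id 11, d 4).
Iteration 5: no rows with parent in {10,11}; recursion stops.
Total rows emitted: 10.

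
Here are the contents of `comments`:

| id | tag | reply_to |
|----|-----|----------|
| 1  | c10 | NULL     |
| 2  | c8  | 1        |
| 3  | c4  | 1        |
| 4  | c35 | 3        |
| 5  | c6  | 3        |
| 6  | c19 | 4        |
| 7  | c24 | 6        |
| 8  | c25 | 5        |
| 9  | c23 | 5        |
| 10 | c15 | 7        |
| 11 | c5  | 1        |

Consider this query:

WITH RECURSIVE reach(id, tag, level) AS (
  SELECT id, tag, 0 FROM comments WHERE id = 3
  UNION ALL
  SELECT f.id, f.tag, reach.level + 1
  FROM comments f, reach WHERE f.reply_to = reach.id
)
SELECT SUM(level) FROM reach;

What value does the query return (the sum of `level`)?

Base: id=3 (c4) at level 0.
Iteration 1: rows with reply_to in {3} -> c35 (id 4, level 1), c6 (id 5, level 1).
Iteration 2: rows with reply_to in {4,5} -> c19 (id 6, level 2), c25 (id 8, level 2), c23 (id 9, level 2).
Iteration 3: rows with reply_to in {6,8,9} -> c24 (id 7, level 3).
Iteration 4: rows with reply_to in {7} -> c15 (id 10, level 4).
Iteration 5: no rows with reply_to in {10}; recursion stops.
SUM(level) = 0 + 1 + 1 + 2 + 2 + 2 + 3 + 4 = 15.

15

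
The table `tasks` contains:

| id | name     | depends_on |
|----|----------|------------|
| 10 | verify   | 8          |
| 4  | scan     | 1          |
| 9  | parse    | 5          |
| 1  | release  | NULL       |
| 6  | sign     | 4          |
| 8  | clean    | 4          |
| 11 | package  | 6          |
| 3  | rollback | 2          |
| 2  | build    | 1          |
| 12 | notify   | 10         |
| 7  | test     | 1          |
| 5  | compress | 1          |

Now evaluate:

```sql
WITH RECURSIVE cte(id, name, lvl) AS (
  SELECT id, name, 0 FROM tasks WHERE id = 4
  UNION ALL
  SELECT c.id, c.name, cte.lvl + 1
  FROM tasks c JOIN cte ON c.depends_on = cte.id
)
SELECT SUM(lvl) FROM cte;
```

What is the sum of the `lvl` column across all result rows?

9

Base: id=4 (scan) at lvl 0.
Iteration 1: rows with depends_on in {4} -> sign (id 6, lvl 1), clean (id 8, lvl 1).
Iteration 2: rows with depends_on in {6,8} -> verify (id 10, lvl 2), package (id 11, lvl 2).
Iteration 3: rows with depends_on in {10,11} -> notify (id 12, lvl 3).
Iteration 4: no rows with depends_on in {12}; recursion stops.
SUM(lvl) = 0 + 1 + 1 + 2 + 2 + 3 = 9.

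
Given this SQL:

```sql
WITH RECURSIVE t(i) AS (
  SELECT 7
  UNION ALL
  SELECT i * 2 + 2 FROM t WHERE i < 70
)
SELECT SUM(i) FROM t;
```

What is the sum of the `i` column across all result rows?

127

Base: i=7.
Iteration 1: 7 < 70 holds -> i = 7 * 2 + 2 = 16.
Iteration 2: 16 < 70 holds -> i = 16 * 2 + 2 = 34.
Iteration 3: 34 < 70 holds -> i = 34 * 2 + 2 = 70.
Iteration 4: 70 < 70 fails; recursion stops.
SUM(i) = 7 + 16 + 34 + 70 = 127.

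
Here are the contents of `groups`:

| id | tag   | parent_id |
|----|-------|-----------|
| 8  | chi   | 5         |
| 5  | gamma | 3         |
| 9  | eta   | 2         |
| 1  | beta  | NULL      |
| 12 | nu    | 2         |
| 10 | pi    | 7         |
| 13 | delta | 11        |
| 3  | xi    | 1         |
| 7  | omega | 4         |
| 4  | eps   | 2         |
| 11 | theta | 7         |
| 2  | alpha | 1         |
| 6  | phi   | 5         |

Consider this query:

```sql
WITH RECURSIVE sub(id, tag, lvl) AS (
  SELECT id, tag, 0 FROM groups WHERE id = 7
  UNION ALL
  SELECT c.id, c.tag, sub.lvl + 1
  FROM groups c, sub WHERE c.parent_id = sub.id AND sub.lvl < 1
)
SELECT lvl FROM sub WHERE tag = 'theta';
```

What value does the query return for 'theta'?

1

Base: id=7 (omega) at lvl 0.
Iteration 1: rows with parent_id in {7} -> pi (id 10, lvl 1), theta (id 11, lvl 1).
Iteration 2: lvl < 1 fails for all current rows; recursion stops.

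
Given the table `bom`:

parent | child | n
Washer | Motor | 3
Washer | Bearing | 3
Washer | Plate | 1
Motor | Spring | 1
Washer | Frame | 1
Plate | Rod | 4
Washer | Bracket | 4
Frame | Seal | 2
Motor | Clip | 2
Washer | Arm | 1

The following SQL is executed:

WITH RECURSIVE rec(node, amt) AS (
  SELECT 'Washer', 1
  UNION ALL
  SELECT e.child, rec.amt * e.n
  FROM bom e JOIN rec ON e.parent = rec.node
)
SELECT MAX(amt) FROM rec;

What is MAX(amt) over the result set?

6

Base: (Washer, amt=1).
Iteration 1: components of {Washer} -> Arm = 1*1 = 1, Bearing = 1*3 = 3, Bracket = 1*4 = 4, Frame = 1*1 = 1, Motor = 1*3 = 3, Plate = 1*1 = 1.
Iteration 2: components of {Arm,Bearing,Bracket,Frame,Motor,Plate} -> Clip = 3*2 = 6, Rod = 1*4 = 4, Seal = 1*2 = 2, Spring = 3*1 = 3.
Iteration 3: no further components; recursion stops.
amt values: 1, 3, 3, 1, 1, 4, 1, 3, 6, 4, 2; the maximum is 6.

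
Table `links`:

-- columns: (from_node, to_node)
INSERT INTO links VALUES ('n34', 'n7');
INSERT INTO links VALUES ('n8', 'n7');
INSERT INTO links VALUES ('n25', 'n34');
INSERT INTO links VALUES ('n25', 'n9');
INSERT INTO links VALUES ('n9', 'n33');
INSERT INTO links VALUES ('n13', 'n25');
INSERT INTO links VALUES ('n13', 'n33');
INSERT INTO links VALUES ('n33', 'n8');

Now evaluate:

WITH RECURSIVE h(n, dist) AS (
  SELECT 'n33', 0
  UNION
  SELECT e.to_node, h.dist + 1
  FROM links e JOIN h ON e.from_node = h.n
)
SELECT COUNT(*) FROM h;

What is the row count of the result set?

3

Base: (n33, dist=0).
Iteration 1: edges from {n33} -> (n8, dist=1).
Iteration 2: edges from {n8} -> (n7, dist=2).
Iteration 3: no outgoing edges from {n7}; recursion stops.
Total rows emitted: 3.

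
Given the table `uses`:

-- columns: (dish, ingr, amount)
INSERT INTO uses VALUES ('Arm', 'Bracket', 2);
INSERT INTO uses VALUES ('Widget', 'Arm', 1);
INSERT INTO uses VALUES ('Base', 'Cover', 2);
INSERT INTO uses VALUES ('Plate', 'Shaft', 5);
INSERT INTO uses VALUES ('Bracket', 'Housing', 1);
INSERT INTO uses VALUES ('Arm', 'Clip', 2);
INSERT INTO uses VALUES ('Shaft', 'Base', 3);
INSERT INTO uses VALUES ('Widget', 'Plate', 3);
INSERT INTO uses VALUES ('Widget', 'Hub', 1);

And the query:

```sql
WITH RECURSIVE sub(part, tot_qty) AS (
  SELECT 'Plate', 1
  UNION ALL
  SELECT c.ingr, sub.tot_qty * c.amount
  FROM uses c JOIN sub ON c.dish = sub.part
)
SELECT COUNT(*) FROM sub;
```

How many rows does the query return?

Base: (Plate, tot_qty=1).
Iteration 1: components of {Plate} -> Shaft = 1*5 = 5.
Iteration 2: components of {Shaft} -> Base = 5*3 = 15.
Iteration 3: components of {Base} -> Cover = 15*2 = 30.
Iteration 4: no further components; recursion stops.
Total rows emitted: 4.

4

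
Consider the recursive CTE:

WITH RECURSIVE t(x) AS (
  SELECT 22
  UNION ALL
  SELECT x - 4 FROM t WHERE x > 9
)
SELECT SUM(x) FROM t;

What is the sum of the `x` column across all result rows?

Base: x=22.
Iteration 1: 22 > 9 holds -> x = 22 - 4 = 18.
Iteration 2: 18 > 9 holds -> x = 18 - 4 = 14.
Iteration 3: 14 > 9 holds -> x = 14 - 4 = 10.
Iteration 4: 10 > 9 holds -> x = 10 - 4 = 6.
Iteration 5: 6 > 9 fails; recursion stops.
SUM(x) = 22 + 18 + 14 + 10 + 6 = 70.

70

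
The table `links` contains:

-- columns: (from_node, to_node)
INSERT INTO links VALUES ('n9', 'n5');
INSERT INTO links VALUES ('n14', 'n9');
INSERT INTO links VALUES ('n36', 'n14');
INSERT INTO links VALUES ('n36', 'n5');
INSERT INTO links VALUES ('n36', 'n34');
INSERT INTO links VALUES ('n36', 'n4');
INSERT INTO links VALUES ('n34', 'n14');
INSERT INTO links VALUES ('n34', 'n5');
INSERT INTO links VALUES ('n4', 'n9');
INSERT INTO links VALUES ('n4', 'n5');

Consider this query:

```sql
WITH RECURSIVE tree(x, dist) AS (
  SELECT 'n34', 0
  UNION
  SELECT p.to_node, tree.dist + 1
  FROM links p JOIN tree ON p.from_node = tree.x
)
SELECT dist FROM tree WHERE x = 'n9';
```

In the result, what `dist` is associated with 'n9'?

Base: (n34, dist=0).
Iteration 1: edges from {n34} -> (n14, dist=1), (n5, dist=1).
Iteration 2: edges from {n14,n5} -> (n9, dist=2).
Iteration 3: edges from {n9} -> (n5, dist=3).
Iteration 4: no outgoing edges from {n5}; recursion stops.

2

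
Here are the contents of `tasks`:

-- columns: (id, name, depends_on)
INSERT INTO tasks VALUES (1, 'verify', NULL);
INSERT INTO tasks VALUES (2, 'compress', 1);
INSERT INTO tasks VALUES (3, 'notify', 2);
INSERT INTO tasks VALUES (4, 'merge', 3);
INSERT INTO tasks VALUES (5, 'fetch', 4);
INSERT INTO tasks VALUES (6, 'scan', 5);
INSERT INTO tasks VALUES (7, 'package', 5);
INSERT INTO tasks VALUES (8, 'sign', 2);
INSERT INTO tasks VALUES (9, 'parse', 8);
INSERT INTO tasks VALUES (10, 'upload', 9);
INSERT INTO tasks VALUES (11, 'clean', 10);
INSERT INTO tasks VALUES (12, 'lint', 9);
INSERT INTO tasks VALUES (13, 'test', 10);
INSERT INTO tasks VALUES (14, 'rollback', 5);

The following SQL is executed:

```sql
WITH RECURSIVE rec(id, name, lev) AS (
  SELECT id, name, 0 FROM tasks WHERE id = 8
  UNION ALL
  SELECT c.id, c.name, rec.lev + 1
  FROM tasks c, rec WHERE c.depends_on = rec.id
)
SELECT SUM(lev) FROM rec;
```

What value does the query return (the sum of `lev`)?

11

Base: id=8 (sign) at lev 0.
Iteration 1: rows with depends_on in {8} -> parse (id 9, lev 1).
Iteration 2: rows with depends_on in {9} -> upload (id 10, lev 2), lint (id 12, lev 2).
Iteration 3: rows with depends_on in {10,12} -> clean (id 11, lev 3), test (id 13, lev 3).
Iteration 4: no rows with depends_on in {11,13}; recursion stops.
SUM(lev) = 0 + 1 + 2 + 2 + 3 + 3 = 11.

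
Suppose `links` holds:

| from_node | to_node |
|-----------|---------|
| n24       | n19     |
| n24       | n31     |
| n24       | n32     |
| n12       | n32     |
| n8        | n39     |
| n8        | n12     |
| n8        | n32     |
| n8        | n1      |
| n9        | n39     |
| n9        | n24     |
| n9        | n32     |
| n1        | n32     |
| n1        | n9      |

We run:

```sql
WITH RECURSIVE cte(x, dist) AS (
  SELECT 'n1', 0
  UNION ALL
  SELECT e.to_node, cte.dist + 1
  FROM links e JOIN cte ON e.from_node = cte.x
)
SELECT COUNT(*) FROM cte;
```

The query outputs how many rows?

Base: (n1, dist=0).
Iteration 1: edges from {n1} -> (n32, dist=1), (n9, dist=1).
Iteration 2: edges from {n32,n9} -> (n24, dist=2), (n32, dist=2), (n39, dist=2).
Iteration 3: edges from {n24,n32,n39} -> (n19, dist=3), (n31, dist=3), (n32, dist=3).
Iteration 4: no outgoing edges from {n19,n31,n32}; recursion stops.
Total rows emitted: 9.

9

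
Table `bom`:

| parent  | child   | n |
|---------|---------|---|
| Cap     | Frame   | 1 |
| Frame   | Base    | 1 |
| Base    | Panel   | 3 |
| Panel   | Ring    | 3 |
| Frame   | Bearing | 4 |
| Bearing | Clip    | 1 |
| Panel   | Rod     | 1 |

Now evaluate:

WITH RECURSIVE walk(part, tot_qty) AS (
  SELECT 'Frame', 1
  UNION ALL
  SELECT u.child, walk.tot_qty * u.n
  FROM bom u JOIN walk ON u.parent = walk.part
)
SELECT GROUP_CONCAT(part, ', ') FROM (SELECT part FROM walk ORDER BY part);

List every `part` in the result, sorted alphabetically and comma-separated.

Base: (Frame, tot_qty=1).
Iteration 1: components of {Frame} -> Base = 1*1 = 1, Bearing = 1*4 = 4.
Iteration 2: components of {Base,Bearing} -> Clip = 4*1 = 4, Panel = 1*3 = 3.
Iteration 3: components of {Clip,Panel} -> Ring = 3*3 = 9, Rod = 3*1 = 3.
Iteration 4: no further components; recursion stops.

Base, Bearing, Clip, Frame, Panel, Ring, Rod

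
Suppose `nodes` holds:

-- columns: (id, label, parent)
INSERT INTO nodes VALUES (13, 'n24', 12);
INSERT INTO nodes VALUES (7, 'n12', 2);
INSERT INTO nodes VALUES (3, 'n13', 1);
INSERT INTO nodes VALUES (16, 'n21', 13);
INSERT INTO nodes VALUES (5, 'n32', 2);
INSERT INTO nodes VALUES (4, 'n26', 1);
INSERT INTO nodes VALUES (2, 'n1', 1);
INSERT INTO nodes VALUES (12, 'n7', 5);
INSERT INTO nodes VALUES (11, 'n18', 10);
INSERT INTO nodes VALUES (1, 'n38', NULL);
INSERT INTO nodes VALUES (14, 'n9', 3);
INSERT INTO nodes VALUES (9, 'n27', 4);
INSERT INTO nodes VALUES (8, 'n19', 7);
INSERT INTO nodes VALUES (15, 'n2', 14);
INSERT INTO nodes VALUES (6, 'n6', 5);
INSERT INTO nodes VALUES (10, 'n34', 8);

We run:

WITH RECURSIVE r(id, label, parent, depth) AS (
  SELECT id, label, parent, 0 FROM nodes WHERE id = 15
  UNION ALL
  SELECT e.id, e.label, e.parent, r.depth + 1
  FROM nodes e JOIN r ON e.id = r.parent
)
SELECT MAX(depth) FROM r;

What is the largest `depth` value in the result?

3

Base: id=15 (n2), parent=14, depth 0.
Iteration 1: join on id=14 -> n9 (id 14, parent=3, depth 1).
Iteration 2: join on id=3 -> n13 (id 3, parent=1, depth 2).
Iteration 3: join on id=1 -> n38 (id 1, parent=NULL, depth 3).
Iteration 4: parent is NULL; no match; recursion stops.
depth values: 0, 1, 2, 3; the maximum is 3.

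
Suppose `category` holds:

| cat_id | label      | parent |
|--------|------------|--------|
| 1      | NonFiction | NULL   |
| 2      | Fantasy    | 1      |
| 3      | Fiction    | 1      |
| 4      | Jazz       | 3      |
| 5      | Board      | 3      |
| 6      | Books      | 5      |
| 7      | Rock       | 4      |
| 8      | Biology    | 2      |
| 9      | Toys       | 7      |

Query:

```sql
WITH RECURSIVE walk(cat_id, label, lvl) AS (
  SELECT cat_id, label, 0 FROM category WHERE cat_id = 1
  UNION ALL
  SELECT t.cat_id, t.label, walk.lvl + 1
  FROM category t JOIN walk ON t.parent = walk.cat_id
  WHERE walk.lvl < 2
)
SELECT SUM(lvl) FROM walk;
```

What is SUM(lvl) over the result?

8

Base: cat_id=1 (NonFiction) at lvl 0.
Iteration 1: rows with parent in {1} -> Fantasy (id 2, lvl 1), Fiction (id 3, lvl 1).
Iteration 2: rows with parent in {2,3} -> Jazz (id 4, lvl 2), Board (id 5, lvl 2), Biology (id 8, lvl 2).
Iteration 3: lvl < 2 fails for all current rows; recursion stops.
SUM(lvl) = 0 + 1 + 1 + 2 + 2 + 2 = 8.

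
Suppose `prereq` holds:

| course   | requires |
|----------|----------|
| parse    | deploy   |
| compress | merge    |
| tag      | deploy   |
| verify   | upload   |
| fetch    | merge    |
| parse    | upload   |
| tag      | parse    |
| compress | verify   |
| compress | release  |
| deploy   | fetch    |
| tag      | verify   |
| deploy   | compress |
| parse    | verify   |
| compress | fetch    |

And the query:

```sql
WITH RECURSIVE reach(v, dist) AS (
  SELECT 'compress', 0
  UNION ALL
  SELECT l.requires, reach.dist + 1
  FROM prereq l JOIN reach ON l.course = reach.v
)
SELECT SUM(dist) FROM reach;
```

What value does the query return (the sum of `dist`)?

8

Base: (compress, dist=0).
Iteration 1: edges from {compress} -> (fetch, dist=1), (merge, dist=1), (release, dist=1), (verify, dist=1).
Iteration 2: edges from {fetch,merge,release,verify} -> (merge, dist=2), (upload, dist=2).
Iteration 3: no outgoing edges from {merge,upload}; recursion stops.
SUM(dist) = 0 + 1 + 1 + 1 + 1 + 2 + 2 = 8.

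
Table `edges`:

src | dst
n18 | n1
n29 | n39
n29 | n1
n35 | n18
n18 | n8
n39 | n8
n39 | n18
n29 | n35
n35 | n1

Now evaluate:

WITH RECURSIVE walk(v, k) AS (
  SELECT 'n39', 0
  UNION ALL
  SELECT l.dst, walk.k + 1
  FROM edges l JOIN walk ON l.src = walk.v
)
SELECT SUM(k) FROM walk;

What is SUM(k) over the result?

Base: (n39, k=0).
Iteration 1: edges from {n39} -> (n18, k=1), (n8, k=1).
Iteration 2: edges from {n18,n8} -> (n1, k=2), (n8, k=2).
Iteration 3: no outgoing edges from {n1,n8}; recursion stops.
SUM(k) = 0 + 1 + 1 + 2 + 2 = 6.

6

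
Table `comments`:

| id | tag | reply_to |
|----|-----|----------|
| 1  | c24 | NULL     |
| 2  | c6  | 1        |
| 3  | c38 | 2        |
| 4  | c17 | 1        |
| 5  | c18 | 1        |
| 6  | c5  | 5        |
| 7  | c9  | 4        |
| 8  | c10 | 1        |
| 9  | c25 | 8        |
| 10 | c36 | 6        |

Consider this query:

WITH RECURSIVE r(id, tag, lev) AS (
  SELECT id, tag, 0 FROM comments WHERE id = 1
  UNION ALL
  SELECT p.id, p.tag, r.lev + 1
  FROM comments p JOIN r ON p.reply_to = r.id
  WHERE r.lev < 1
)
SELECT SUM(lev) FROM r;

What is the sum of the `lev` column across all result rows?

Base: id=1 (c24) at lev 0.
Iteration 1: rows with reply_to in {1} -> c6 (id 2, lev 1), c17 (id 4, lev 1), c18 (id 5, lev 1), c10 (id 8, lev 1).
Iteration 2: lev < 1 fails for all current rows; recursion stops.
SUM(lev) = 0 + 1 + 1 + 1 + 1 = 4.

4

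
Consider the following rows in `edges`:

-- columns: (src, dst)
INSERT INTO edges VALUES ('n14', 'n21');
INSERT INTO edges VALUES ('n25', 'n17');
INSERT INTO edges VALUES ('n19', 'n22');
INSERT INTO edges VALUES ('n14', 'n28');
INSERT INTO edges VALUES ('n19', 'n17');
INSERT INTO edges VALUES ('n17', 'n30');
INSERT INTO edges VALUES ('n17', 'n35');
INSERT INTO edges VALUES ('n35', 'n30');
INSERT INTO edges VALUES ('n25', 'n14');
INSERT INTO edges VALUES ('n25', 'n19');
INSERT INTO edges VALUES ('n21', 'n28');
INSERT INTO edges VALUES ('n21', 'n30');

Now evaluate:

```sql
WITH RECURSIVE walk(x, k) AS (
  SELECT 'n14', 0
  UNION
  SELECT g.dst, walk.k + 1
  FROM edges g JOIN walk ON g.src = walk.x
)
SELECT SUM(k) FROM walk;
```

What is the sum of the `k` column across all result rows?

Base: (n14, k=0).
Iteration 1: edges from {n14} -> (n21, k=1), (n28, k=1).
Iteration 2: edges from {n21,n28} -> (n28, k=2), (n30, k=2).
Iteration 3: no outgoing edges from {n28,n30}; recursion stops.
SUM(k) = 0 + 1 + 1 + 2 + 2 = 6.

6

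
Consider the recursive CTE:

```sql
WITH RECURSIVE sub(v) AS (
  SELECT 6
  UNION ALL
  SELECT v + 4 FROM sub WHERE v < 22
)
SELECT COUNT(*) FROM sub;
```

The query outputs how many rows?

5

Base: v=6.
Iteration 1: 6 < 22 holds -> v = 6 + 4 = 10.
Iteration 2: 10 < 22 holds -> v = 10 + 4 = 14.
Iteration 3: 14 < 22 holds -> v = 14 + 4 = 18.
Iteration 4: 18 < 22 holds -> v = 18 + 4 = 22.
Iteration 5: 22 < 22 fails; recursion stops.
Total rows emitted: 5.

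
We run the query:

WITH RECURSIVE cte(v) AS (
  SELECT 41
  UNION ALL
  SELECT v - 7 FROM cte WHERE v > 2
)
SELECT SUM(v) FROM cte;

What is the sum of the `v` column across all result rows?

140

Base: v=41.
Iteration 1: 41 > 2 holds -> v = 41 - 7 = 34.
Iteration 2: 34 > 2 holds -> v = 34 - 7 = 27.
Iteration 3: 27 > 2 holds -> v = 27 - 7 = 20.
Iteration 4: 20 > 2 holds -> v = 20 - 7 = 13.
Iteration 5: 13 > 2 holds -> v = 13 - 7 = 6.
Iteration 6: 6 > 2 holds -> v = 6 - 7 = -1.
Iteration 7: -1 > 2 fails; recursion stops.
SUM(v) = 41 + 34 + 27 + 20 + 13 + 6 + -1 = 140.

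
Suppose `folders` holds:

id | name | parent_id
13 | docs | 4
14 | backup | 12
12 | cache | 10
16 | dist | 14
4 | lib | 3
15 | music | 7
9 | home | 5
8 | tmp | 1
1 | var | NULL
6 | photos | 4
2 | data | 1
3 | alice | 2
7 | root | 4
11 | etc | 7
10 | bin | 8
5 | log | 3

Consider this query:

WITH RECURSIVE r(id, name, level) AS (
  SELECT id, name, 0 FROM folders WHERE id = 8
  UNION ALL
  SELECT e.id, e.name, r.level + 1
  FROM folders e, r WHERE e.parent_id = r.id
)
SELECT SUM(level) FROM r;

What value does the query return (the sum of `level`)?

Base: id=8 (tmp) at level 0.
Iteration 1: rows with parent_id in {8} -> bin (id 10, level 1).
Iteration 2: rows with parent_id in {10} -> cache (id 12, level 2).
Iteration 3: rows with parent_id in {12} -> backup (id 14, level 3).
Iteration 4: rows with parent_id in {14} -> dist (id 16, level 4).
Iteration 5: no rows with parent_id in {16}; recursion stops.
SUM(level) = 0 + 1 + 2 + 3 + 4 = 10.

10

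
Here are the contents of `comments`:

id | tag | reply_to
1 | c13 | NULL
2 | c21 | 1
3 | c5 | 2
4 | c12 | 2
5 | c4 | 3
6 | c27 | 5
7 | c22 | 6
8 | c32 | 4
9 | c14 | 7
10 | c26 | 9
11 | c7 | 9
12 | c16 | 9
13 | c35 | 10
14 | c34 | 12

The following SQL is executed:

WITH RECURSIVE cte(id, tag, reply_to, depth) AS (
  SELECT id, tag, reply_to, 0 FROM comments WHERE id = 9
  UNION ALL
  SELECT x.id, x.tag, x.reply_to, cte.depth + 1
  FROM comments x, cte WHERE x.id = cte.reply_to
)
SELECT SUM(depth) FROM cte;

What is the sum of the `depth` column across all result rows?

Base: id=9 (c14), reply_to=7, depth 0.
Iteration 1: join on id=7 -> c22 (id 7, reply_to=6, depth 1).
Iteration 2: join on id=6 -> c27 (id 6, reply_to=5, depth 2).
Iteration 3: join on id=5 -> c4 (id 5, reply_to=3, depth 3).
Iteration 4: join on id=3 -> c5 (id 3, reply_to=2, depth 4).
Iteration 5: join on id=2 -> c21 (id 2, reply_to=1, depth 5).
Iteration 6: join on id=1 -> c13 (id 1, reply_to=NULL, depth 6).
Iteration 7: reply_to is NULL; no match; recursion stops.
SUM(depth) = 0 + 1 + 2 + 3 + 4 + 5 + 6 = 21.

21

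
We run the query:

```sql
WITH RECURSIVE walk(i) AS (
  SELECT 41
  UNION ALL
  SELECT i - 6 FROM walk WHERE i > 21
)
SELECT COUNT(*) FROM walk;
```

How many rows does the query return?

5

Base: i=41.
Iteration 1: 41 > 21 holds -> i = 41 - 6 = 35.
Iteration 2: 35 > 21 holds -> i = 35 - 6 = 29.
Iteration 3: 29 > 21 holds -> i = 29 - 6 = 23.
Iteration 4: 23 > 21 holds -> i = 23 - 6 = 17.
Iteration 5: 17 > 21 fails; recursion stops.
Total rows emitted: 5.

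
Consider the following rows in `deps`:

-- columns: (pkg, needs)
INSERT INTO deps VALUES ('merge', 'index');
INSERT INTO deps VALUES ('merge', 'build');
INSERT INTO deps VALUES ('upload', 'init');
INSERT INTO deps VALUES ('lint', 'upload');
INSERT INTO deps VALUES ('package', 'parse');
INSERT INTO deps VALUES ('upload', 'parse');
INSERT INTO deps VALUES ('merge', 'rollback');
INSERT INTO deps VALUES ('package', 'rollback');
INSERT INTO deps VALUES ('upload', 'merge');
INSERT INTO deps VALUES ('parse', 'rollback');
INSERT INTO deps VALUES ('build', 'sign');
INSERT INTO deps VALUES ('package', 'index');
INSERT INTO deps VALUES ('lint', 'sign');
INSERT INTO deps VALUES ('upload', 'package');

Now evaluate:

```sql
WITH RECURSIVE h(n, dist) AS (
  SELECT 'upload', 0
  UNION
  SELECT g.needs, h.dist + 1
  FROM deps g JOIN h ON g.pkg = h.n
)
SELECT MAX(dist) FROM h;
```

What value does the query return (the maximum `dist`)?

3

Base: (upload, dist=0).
Iteration 1: edges from {upload} -> (init, dist=1), (merge, dist=1), (package, dist=1), (parse, dist=1).
Iteration 2: edges from {init,merge,package,parse} -> (build, dist=2), (index, dist=2), (parse, dist=2), (rollback, dist=2). [UNION drops 3 duplicate row(s)]
Iteration 3: edges from {build,index,parse,rollback} -> (rollback, dist=3), (sign, dist=3).
Iteration 4: no outgoing edges from {rollback,sign}; recursion stops.
dist values: 0, 1, 1, 1, 1, 2, 2, 2, 2, 3, 3; the maximum is 3.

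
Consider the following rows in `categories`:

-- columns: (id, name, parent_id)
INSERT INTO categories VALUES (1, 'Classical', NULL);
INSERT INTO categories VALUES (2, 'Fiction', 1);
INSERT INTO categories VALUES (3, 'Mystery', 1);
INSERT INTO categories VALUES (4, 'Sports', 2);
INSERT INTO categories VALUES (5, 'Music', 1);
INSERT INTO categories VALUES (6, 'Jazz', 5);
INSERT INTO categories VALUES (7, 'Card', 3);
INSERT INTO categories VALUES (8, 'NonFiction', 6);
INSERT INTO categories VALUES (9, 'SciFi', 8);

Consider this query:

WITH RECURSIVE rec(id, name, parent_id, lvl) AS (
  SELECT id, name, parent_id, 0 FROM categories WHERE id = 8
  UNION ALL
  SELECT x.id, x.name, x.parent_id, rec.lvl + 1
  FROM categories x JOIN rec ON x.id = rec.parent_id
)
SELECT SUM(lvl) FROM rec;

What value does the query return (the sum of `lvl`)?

Base: id=8 (NonFiction), parent_id=6, lvl 0.
Iteration 1: join on id=6 -> Jazz (id 6, parent_id=5, lvl 1).
Iteration 2: join on id=5 -> Music (id 5, parent_id=1, lvl 2).
Iteration 3: join on id=1 -> Classical (id 1, parent_id=NULL, lvl 3).
Iteration 4: parent_id is NULL; no match; recursion stops.
SUM(lvl) = 0 + 1 + 2 + 3 = 6.

6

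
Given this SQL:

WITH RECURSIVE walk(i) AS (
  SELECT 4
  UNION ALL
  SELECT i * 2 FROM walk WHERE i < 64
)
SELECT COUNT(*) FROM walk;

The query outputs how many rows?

5

Base: i=4.
Iteration 1: 4 < 64 holds -> i = 4 * 2 = 8.
Iteration 2: 8 < 64 holds -> i = 8 * 2 = 16.
Iteration 3: 16 < 64 holds -> i = 16 * 2 = 32.
Iteration 4: 32 < 64 holds -> i = 32 * 2 = 64.
Iteration 5: 64 < 64 fails; recursion stops.
Total rows emitted: 5.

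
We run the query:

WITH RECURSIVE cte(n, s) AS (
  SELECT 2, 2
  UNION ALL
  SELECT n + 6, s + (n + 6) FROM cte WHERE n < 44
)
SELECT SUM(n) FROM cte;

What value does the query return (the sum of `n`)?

184

Base: n=2, s=2.
Iteration 1: 2 < 44 holds -> n = 2 + 6 = 8, s = 2 + 8 = 10.
Iteration 2: 8 < 44 holds -> n = 8 + 6 = 14, s = 10 + 14 = 24.
Iteration 3: 14 < 44 holds -> n = 14 + 6 = 20, s = 24 + 20 = 44.
Iteration 4: 20 < 44 holds -> n = 20 + 6 = 26, s = 44 + 26 = 70.
Iteration 5: 26 < 44 holds -> n = 26 + 6 = 32, s = 70 + 32 = 102.
Iteration 6: 32 < 44 holds -> n = 32 + 6 = 38, s = 102 + 38 = 140.
Iteration 7: 38 < 44 holds -> n = 38 + 6 = 44, s = 140 + 44 = 184.
Iteration 8: 44 < 44 fails; recursion stops.
SUM(n) = 2 + 8 + 14 + 20 + 26 + 32 + 38 + 44 = 184.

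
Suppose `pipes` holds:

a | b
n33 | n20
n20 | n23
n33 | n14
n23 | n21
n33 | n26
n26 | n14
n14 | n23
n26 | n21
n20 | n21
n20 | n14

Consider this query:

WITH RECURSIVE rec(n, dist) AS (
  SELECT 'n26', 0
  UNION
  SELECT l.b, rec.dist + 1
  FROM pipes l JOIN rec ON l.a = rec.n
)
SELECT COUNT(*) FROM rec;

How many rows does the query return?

5

Base: (n26, dist=0).
Iteration 1: edges from {n26} -> (n14, dist=1), (n21, dist=1).
Iteration 2: edges from {n14,n21} -> (n23, dist=2).
Iteration 3: edges from {n23} -> (n21, dist=3).
Iteration 4: no outgoing edges from {n21}; recursion stops.
Total rows emitted: 5.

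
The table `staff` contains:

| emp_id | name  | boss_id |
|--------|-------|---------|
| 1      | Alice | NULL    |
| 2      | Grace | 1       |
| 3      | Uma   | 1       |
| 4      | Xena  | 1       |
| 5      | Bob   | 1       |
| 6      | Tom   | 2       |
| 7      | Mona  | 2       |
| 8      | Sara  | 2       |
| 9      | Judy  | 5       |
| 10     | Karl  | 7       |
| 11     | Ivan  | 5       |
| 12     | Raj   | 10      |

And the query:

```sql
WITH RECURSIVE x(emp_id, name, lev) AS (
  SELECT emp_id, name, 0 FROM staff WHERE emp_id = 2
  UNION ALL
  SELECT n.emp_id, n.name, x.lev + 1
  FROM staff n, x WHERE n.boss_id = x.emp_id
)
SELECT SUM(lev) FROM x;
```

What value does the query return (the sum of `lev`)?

Base: emp_id=2 (Grace) at lev 0.
Iteration 1: rows with boss_id in {2} -> Tom (id 6, lev 1), Mona (id 7, lev 1), Sara (id 8, lev 1).
Iteration 2: rows with boss_id in {6,7,8} -> Karl (id 10, lev 2).
Iteration 3: rows with boss_id in {10} -> Raj (id 12, lev 3).
Iteration 4: no rows with boss_id in {12}; recursion stops.
SUM(lev) = 0 + 1 + 1 + 1 + 2 + 3 = 8.

8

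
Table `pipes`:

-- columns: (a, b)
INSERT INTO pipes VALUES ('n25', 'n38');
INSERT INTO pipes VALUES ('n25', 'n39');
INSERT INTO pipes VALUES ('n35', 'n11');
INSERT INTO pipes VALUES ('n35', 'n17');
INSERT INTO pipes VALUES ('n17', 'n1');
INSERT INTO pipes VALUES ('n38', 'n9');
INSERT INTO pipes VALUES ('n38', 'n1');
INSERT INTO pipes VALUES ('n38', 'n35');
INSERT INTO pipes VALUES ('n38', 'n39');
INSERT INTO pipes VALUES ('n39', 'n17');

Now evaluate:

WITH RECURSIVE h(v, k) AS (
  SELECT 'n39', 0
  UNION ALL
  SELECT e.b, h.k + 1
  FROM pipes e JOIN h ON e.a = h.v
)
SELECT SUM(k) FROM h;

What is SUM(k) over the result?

3

Base: (n39, k=0).
Iteration 1: edges from {n39} -> (n17, k=1).
Iteration 2: edges from {n17} -> (n1, k=2).
Iteration 3: no outgoing edges from {n1}; recursion stops.
SUM(k) = 0 + 1 + 2 = 3.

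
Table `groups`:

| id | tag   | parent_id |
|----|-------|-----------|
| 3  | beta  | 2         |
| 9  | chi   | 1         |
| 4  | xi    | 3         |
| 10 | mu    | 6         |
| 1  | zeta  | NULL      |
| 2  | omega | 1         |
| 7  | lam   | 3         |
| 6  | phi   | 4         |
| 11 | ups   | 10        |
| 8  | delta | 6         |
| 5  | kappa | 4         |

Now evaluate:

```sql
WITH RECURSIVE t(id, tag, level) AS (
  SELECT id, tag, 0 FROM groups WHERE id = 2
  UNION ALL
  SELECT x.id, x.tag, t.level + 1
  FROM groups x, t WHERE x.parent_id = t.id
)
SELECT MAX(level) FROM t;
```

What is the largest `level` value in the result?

5

Base: id=2 (omega) at level 0.
Iteration 1: rows with parent_id in {2} -> beta (id 3, level 1).
Iteration 2: rows with parent_id in {3} -> xi (id 4, level 2), lam (id 7, level 2).
Iteration 3: rows with parent_id in {4,7} -> kappa (id 5, level 3), phi (id 6, level 3).
Iteration 4: rows with parent_id in {5,6} -> delta (id 8, level 4), mu (id 10, level 4).
Iteration 5: rows with parent_id in {8,10} -> ups (id 11, level 5).
Iteration 6: no rows with parent_id in {11}; recursion stops.
level values: 0, 1, 2, 2, 3, 3, 4, 4, 5; the maximum is 5.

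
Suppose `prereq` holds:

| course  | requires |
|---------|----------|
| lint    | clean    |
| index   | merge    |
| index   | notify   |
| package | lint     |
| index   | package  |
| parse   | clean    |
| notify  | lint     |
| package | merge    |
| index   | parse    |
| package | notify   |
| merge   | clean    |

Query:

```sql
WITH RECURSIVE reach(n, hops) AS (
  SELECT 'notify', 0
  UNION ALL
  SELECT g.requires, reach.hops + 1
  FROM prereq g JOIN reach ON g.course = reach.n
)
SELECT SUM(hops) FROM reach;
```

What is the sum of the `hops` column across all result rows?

3

Base: (notify, hops=0).
Iteration 1: edges from {notify} -> (lint, hops=1).
Iteration 2: edges from {lint} -> (clean, hops=2).
Iteration 3: no outgoing edges from {clean}; recursion stops.
SUM(hops) = 0 + 1 + 2 = 3.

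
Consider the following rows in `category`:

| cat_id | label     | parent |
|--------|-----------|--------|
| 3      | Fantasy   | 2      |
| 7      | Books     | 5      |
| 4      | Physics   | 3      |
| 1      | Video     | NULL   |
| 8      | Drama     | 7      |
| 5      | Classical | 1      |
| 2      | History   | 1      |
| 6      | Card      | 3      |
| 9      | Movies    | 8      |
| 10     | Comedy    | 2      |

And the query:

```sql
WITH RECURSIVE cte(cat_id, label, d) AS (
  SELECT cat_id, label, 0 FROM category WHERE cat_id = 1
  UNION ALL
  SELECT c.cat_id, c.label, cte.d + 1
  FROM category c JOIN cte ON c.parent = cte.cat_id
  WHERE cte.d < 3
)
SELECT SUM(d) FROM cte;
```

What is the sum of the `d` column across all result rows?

17

Base: cat_id=1 (Video) at d 0.
Iteration 1: rows with parent in {1} -> History (id 2, d 1), Classical (id 5, d 1).
Iteration 2: rows with parent in {2,5} -> Fantasy (id 3, d 2), Books (id 7, d 2), Comedy (id 10, d 2).
Iteration 3: rows with parent in {3,7,10} -> Physics (id 4, d 3), Card (id 6, d 3), Drama (id 8, d 3).
Iteration 4: d < 3 fails for all current rows; recursion stops.
SUM(d) = 0 + 1 + 1 + 2 + 2 + 2 + 3 + 3 + 3 = 17.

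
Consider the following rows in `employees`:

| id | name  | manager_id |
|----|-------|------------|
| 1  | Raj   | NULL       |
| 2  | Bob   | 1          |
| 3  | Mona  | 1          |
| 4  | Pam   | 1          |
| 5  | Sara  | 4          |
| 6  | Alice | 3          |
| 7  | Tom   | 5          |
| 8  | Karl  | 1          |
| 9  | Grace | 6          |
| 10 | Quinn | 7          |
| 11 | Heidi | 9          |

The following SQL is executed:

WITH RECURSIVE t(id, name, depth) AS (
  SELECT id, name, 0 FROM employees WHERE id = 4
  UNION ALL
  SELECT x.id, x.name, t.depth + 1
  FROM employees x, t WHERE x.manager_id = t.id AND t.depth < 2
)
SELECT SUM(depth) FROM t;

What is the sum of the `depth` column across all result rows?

Base: id=4 (Pam) at depth 0.
Iteration 1: rows with manager_id in {4} -> Sara (id 5, depth 1).
Iteration 2: rows with manager_id in {5} -> Tom (id 7, depth 2).
Iteration 3: depth < 2 fails for all current rows; recursion stops.
SUM(depth) = 0 + 1 + 2 = 3.

3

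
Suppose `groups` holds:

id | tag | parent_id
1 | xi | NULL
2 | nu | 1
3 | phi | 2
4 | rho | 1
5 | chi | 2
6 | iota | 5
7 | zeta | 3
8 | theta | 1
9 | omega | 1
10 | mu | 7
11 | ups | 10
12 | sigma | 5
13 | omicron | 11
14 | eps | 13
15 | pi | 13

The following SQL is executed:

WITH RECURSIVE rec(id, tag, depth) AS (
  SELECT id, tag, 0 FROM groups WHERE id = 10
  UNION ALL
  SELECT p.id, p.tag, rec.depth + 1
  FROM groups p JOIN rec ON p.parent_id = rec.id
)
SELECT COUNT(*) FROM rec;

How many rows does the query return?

Base: id=10 (mu) at depth 0.
Iteration 1: rows with parent_id in {10} -> ups (id 11, depth 1).
Iteration 2: rows with parent_id in {11} -> omicron (id 13, depth 2).
Iteration 3: rows with parent_id in {13} -> eps (id 14, depth 3), pi (id 15, depth 3).
Iteration 4: no rows with parent_id in {14,15}; recursion stops.
Total rows emitted: 5.

5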